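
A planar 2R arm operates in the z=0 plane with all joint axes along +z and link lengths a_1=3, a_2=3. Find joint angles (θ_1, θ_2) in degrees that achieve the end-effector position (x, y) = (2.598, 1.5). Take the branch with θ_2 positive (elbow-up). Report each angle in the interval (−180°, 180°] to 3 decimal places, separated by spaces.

-30.000 120.001

cos θ_2 = (8.9996−3²−3²)/(2·3·3) = -0.5000; θ_2 = 120.0015° (elbow-up)
β = atan2(1.5000,2.5980) = 30.0007°; ψ = atan2(2.5980,1.4999) = 60.0007°
θ_1 = β − ψ = -30.0000°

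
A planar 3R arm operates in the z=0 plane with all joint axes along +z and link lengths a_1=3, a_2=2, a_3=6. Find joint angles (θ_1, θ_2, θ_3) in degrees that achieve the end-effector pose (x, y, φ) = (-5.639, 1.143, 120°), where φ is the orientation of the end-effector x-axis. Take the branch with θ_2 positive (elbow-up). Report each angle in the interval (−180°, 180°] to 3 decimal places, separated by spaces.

wrist centre = target − a_3·(cos φ, sin φ) = (-2.6390, -4.0532)
cos θ_2 = (23.3924−3²−2²)/(2·3·2) = 0.8660; θ_2 = 29.9994° (elbow-up)
β = atan2(-4.0532,-2.6390) = -123.0681°; ψ = atan2(1.0000,4.7321) = 11.9322°
θ_1 = β − ψ = -135.0003°
θ_3 = φ − θ_1 − θ_2 = -134.9991° (wrapped to (-180°,180°])

-135.000 29.999 -134.999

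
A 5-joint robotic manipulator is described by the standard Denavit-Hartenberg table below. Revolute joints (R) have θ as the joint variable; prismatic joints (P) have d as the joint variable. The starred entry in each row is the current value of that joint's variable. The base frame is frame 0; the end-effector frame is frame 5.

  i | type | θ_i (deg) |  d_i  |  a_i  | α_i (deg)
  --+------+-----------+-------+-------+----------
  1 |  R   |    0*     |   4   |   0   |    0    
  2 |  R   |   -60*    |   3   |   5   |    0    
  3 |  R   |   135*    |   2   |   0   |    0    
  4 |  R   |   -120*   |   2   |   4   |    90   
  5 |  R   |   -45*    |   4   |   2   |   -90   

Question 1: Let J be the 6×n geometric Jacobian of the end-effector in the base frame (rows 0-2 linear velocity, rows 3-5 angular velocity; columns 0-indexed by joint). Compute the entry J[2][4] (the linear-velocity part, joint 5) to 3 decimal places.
axis z_4 = (-0.7071,-0.7071,0.0000); lever o_n−o_4 = (-1.8284,-3.8284,-1.4142)
cross product → J_v[:, 4] = (1.0000,-1.0000,1.4142)
J_ω[:, 4] = z_4
entry J[2][4] = 1.4142

1.414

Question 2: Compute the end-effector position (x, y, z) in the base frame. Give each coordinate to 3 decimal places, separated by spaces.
after link 1: o_1 = (0.0000, 0.0000, 4.0000)
after link 2: o_2 = (2.5000, -4.3301, 7.0000)
after link 3: o_3 = (2.5000, -4.3301, 9.0000)
after link 4: o_4 = (5.3284, -7.1586, 11.0000)
after link 5: o_5 = (3.5000, -10.9870, 9.5858)

3.500 -10.987 9.586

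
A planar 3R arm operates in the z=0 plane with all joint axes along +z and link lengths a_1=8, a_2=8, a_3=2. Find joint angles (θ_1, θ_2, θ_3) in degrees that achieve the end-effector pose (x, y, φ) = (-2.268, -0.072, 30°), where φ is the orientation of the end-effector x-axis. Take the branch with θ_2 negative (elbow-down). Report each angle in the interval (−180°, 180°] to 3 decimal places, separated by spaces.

wrist centre = target − a_3·(cos φ, sin φ) = (-4.0001, -1.0720)
cos θ_2 = (17.1496−8²−8²)/(2·8·8) = -0.8660; θ_2 = -149.9992° (elbow-down)
β = atan2(-1.0720,-4.0001) = -164.9975°; ψ = atan2(-4.0001,1.0718) = -74.9996°
θ_1 = β − ψ = -89.9978°
θ_3 = φ − θ_1 − θ_2 = -90.0029° (wrapped to (-180°,180°])

-89.998 -149.999 -90.003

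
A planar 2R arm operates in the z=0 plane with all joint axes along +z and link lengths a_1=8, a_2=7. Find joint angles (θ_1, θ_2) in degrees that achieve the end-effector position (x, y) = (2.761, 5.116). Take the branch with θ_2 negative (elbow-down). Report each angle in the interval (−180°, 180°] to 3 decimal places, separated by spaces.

120.003 -135.005

cos θ_2 = (33.7966−8²−7²)/(2·8·7) = -0.7072; θ_2 = -135.0054° (elbow-down)
β = atan2(5.1160,2.7610) = 61.6452°; ψ = atan2(-4.9493,3.0498) = -58.3583°
θ_1 = β − ψ = 120.0035°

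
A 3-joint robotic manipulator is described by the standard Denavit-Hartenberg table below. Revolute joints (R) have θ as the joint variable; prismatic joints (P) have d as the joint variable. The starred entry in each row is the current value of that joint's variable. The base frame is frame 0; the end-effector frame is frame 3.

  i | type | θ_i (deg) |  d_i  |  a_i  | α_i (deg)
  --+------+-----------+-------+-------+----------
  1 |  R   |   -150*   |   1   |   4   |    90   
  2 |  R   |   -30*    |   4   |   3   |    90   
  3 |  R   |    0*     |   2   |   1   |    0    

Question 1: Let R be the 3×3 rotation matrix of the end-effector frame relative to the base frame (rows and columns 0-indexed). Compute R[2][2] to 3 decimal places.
-0.866

End-effector z-axis (col 2 of R) = (0.4330,0.2500,-0.8660)
R[2][2] = -0.8660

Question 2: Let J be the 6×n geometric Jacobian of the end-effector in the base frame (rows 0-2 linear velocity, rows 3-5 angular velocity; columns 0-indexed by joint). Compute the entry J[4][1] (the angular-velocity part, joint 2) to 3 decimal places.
axis z_1 = (-0.5000,0.8660,0.0000); lever o_n−o_1 = (-4.1340,2.2321,-3.7321)
cross product → J_v[:, 1] = (-3.2321,-1.8660,2.4641)
J_ω[:, 1] = z_1
entry J[4][1] = 0.8660

0.866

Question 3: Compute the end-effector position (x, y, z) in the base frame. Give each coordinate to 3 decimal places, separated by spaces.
after link 1: o_1 = (-3.4641, -2.0000, 1.0000)
after link 2: o_2 = (-7.7141, 0.1651, -0.5000)
after link 3: o_3 = (-7.5981, 0.2321, -2.7321)

-7.598 0.232 -2.732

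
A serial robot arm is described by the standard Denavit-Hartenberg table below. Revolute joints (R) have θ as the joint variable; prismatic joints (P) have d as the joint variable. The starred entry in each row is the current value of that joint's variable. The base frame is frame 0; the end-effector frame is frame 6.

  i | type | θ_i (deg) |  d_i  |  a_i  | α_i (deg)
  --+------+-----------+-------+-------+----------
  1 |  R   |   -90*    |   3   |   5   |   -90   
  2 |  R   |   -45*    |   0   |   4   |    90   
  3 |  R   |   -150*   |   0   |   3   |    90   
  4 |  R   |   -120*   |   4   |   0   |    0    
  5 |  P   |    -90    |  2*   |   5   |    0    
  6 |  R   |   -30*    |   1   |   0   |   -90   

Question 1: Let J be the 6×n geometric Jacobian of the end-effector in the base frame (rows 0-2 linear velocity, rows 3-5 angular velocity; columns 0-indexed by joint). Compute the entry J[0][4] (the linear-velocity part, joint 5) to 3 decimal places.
prismatic axis z_4 = (0.8660,0.3536,-0.3536)
J_v[:, 4] = z_4; J_ω[:, 4] = (0,0,0)
entry J[0][4] = 0.8660

0.866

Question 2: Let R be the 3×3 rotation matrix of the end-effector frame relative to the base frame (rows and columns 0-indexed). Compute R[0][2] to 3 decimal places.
0.433

End-effector z-axis (col 2 of R) = (0.4330,-0.8839,0.1768)
R[0][2] = 0.4330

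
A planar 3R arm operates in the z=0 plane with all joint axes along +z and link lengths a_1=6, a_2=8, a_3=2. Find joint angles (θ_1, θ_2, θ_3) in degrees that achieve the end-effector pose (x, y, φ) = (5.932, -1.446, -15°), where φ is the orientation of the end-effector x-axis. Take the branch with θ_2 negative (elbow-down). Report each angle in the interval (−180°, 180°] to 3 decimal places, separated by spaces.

89.996 -149.998 45.002

wrist centre = target − a_3·(cos φ, sin φ) = (4.0001, -0.9284)
cos θ_2 = (16.8630−6²−8²)/(2·6·8) = -0.8660; θ_2 = -149.9982° (elbow-down)
β = atan2(-0.9284,4.0001) = -13.0660°; ψ = atan2(-4.0002,-0.9281) = -103.0620°
θ_1 = β − ψ = 89.9960°
θ_3 = φ − θ_1 − θ_2 = 45.0023° (wrapped to (-180°,180°])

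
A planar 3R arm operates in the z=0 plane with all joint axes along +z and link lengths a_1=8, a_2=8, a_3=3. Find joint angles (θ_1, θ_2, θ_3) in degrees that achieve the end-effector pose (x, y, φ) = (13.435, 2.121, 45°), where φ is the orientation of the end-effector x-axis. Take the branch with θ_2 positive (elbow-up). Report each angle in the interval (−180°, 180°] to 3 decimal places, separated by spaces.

wrist centre = target − a_3·(cos φ, sin φ) = (11.3137, -0.0003)
cos θ_2 = (127.9993−8²−8²)/(2·8·8) = -0.0000; θ_2 = 90.0003° (elbow-up)
β = atan2(-0.0003,11.3137) = -0.0016°; ψ = atan2(8.0000,8.0000) = 45.0001°
θ_1 = β − ψ = -45.0018°
θ_3 = φ − θ_1 − θ_2 = 0.0015° (wrapped to (-180°,180°])

-45.002 90.000 0.001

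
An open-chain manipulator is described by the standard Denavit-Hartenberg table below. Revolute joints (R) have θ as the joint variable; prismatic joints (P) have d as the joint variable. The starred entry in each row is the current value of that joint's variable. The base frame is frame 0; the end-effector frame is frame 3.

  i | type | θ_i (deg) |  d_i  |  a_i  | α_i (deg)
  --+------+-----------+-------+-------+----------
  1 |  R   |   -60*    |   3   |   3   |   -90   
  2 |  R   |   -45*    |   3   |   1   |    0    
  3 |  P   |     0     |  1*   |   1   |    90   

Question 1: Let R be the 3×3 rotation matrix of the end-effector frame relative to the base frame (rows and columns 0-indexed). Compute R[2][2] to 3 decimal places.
0.707

End-effector z-axis (col 2 of R) = (-0.3536,0.6124,0.7071)
R[2][2] = 0.7071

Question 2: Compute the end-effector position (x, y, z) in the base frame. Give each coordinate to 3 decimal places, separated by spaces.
after link 1: o_1 = (1.5000, -2.5981, 3.0000)
after link 2: o_2 = (4.4516, -1.7104, 3.7071)
after link 3: o_3 = (5.6712, -1.8228, 4.4142)

5.671 -1.823 4.414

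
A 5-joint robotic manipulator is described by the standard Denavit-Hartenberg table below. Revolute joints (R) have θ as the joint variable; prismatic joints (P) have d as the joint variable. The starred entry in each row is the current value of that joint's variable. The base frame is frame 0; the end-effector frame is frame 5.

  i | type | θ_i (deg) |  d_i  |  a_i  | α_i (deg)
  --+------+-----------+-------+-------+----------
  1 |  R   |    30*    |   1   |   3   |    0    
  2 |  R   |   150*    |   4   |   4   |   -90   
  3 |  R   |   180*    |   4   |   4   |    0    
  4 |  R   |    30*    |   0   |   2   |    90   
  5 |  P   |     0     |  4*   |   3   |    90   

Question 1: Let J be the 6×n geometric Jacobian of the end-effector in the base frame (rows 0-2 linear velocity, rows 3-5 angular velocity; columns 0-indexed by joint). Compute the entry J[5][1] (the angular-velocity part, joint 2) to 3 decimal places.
axis z_1 = (0.0000,0.0000,1.0000); lever o_n−o_1 = (6.3301,-4.0000,3.0359)
cross product → J_v[:, 1] = (4.0000,6.3301,-0.0000)
J_ω[:, 1] = z_1
entry J[5][1] = 1.0000

1.000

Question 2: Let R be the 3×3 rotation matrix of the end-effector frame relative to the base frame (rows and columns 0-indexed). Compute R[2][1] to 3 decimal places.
End-effector y-axis (col 1 of R) = (0.5000,-0.0000,-0.8660)
R[2][1] = -0.8660

-0.866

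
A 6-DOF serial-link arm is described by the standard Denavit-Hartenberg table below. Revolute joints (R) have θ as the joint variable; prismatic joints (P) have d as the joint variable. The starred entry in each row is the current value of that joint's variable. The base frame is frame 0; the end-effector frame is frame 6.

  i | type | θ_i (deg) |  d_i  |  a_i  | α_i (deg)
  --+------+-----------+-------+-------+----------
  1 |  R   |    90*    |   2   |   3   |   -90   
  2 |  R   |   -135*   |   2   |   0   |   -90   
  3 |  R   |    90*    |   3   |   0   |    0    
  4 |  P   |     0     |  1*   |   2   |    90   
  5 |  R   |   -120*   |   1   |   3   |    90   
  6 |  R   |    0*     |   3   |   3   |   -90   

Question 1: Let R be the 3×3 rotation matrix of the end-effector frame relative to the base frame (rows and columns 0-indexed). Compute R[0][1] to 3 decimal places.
0.866

End-effector y-axis (col 1 of R) = (0.8660,-0.3536,-0.3536)
R[0][1] = 0.8660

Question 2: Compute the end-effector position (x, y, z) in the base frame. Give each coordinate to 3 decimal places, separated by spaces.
-5.598 2.508 2.922

after link 1: o_1 = (0.0000, 3.0000, 2.0000)
after link 2: o_2 = (-2.0000, 3.0000, 2.0000)
after link 3: o_3 = (-2.0000, 5.1213, 4.1213)
after link 4: o_4 = (0.0000, 5.8284, 4.8284)
after link 5: o_5 = (-1.5000, 3.2842, 3.6984)
after link 6: o_6 = (-5.5981, 2.5077, 2.9220)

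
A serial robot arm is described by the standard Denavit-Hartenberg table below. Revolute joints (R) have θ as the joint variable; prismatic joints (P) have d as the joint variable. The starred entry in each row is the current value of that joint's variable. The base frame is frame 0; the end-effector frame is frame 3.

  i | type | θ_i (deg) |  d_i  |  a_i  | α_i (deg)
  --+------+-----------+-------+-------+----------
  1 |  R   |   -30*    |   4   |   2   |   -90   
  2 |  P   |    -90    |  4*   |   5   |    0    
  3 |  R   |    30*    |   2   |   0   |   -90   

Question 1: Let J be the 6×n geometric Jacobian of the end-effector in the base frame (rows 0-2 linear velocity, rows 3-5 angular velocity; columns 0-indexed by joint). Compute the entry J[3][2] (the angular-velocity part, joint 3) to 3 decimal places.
axis z_2 = (0.5000,0.8660,0.0000); lever o_n−o_2 = (1.0000,1.7321,0.0000)
cross product → J_v[:, 2] = (-0.0000,0.0000,0.0000)
J_ω[:, 2] = z_2
entry J[3][2] = 0.5000

0.500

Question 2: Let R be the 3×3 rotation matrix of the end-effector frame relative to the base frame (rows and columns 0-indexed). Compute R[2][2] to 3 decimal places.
-0.500

End-effector z-axis (col 2 of R) = (0.7500,-0.4330,-0.5000)
R[2][2] = -0.5000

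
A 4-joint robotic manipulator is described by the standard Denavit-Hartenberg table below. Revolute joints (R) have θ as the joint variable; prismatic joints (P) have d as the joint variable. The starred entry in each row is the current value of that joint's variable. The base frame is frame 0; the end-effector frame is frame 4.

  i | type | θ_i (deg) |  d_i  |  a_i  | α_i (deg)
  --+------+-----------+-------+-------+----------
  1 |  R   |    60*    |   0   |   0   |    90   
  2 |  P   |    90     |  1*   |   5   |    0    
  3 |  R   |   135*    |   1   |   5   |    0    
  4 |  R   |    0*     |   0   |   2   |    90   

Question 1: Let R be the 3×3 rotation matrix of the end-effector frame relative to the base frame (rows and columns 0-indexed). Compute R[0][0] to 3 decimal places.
End-effector x-axis (col 0 of R) = (-0.3536,-0.6124,-0.7071)
R[0][0] = -0.3536

-0.354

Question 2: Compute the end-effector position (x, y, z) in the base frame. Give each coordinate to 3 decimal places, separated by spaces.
-0.743 -5.287 0.050

after link 1: o_1 = (0.0000, 0.0000, 0.0000)
after link 2: o_2 = (0.8660, -0.5000, 5.0000)
after link 3: o_3 = (-0.0357, -4.0619, 1.4645)
after link 4: o_4 = (-0.7428, -5.2866, 0.0503)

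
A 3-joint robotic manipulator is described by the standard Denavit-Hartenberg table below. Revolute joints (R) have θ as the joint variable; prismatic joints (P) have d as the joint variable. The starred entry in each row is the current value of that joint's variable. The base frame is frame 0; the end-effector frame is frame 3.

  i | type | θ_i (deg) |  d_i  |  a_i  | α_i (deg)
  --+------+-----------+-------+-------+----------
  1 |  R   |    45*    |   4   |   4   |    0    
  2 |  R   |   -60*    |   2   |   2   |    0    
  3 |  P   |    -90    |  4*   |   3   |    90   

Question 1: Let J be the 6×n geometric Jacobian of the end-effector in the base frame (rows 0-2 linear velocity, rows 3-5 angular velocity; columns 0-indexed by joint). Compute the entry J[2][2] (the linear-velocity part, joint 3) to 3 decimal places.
prismatic axis z_2 = (0.0000,0.0000,1.0000)
J_v[:, 2] = z_2; J_ω[:, 2] = (0,0,0)
entry J[2][2] = 1.0000

1.000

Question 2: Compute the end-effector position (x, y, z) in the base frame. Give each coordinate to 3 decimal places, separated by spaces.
3.984 -0.587 10.000

after link 1: o_1 = (2.8284, 2.8284, 4.0000)
after link 2: o_2 = (4.7603, 2.3108, 6.0000)
after link 3: o_3 = (3.9838, -0.5870, 10.0000)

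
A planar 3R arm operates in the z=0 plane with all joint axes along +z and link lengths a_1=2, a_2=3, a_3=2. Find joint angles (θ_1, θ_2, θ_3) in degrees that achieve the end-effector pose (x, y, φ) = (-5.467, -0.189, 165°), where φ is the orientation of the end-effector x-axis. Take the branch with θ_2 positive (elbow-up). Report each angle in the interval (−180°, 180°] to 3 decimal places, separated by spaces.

134.983 90.016 -59.999

wrist centre = target − a_3·(cos φ, sin φ) = (-3.5351, -0.7066)
cos θ_2 = (12.9966−2²−3²)/(2·2·3) = -0.0003; θ_2 = 90.0162° (elbow-up)
β = atan2(-0.7066,-3.5351) = -168.6962°; ψ = atan2(3.0000,1.9992) = 56.3211°
θ_1 = β − ψ = -225.0173°
θ_3 = φ − θ_1 − θ_2 = -59.9989° (wrapped to (-180°,180°])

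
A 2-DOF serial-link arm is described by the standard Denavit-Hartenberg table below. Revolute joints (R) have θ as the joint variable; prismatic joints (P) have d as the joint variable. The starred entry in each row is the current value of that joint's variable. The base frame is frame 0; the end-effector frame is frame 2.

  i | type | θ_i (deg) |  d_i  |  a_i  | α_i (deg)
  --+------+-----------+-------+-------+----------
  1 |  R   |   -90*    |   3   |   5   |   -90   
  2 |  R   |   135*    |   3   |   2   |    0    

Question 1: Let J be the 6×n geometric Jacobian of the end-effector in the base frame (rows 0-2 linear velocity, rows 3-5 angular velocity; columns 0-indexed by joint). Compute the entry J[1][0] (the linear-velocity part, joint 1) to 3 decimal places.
axis z_0 = ẑ; lever o_n−o_0 = (3.0000,-3.5858,1.5858)
cross product → J_v[:, 0] = (3.5858,3.0000,-0.0000)
J_ω[:, 0] = z_0
entry J[1][0] = 3.0000

3.000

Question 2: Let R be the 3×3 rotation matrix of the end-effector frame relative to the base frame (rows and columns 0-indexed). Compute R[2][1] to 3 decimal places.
0.707

End-effector y-axis (col 1 of R) = (-0.0000,0.7071,0.7071)
R[2][1] = 0.7071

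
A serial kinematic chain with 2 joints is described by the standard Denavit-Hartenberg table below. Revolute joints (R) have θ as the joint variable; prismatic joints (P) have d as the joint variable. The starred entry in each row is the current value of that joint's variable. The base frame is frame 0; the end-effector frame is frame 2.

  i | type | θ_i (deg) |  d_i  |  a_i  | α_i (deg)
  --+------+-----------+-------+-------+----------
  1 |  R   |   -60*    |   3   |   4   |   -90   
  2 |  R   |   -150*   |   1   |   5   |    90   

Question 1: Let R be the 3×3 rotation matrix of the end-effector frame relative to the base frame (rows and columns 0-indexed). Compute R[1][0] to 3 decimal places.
0.750

End-effector x-axis (col 0 of R) = (-0.4330,0.7500,0.5000)
R[1][0] = 0.7500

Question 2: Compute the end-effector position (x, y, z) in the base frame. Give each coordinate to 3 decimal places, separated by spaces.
0.701 0.786 5.500

after link 1: o_1 = (2.0000, -3.4641, 3.0000)
after link 2: o_2 = (0.7010, 0.7859, 5.5000)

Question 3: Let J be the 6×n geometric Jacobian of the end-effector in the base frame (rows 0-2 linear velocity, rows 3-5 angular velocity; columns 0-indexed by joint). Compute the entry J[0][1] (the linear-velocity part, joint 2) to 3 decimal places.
axis z_1 = (0.8660,0.5000,0.0000); lever o_n−o_1 = (-1.2990,4.2500,2.5000)
cross product → J_v[:, 1] = (1.2500,-2.1651,4.3301)
J_ω[:, 1] = z_1
entry J[0][1] = 1.2500

1.250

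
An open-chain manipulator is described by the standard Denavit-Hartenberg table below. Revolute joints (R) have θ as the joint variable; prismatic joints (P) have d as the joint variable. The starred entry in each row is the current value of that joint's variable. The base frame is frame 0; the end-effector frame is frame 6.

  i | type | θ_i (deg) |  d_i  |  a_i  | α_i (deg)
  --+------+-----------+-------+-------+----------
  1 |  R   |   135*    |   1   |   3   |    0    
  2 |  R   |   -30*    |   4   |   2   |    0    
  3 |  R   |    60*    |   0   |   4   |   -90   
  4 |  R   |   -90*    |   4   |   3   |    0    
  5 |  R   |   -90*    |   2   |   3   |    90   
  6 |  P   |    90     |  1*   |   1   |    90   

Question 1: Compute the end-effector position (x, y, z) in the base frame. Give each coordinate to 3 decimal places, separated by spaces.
-5.417 -2.449 7.000

after link 1: o_1 = (-2.1213, 2.1213, 1.0000)
after link 2: o_2 = (-2.6390, 4.0532, 5.0000)
after link 3: o_3 = (-6.5027, 5.0884, 5.0000)
after link 4: o_4 = (-7.5379, 1.2247, 8.0000)
after link 5: o_5 = (-5.1578, -1.4836, 8.0000)
after link 6: o_6 = (-5.4166, -2.4495, 7.0000)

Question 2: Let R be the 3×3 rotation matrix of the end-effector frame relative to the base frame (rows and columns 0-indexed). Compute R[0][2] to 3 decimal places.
0.966

End-effector z-axis (col 2 of R) = (0.9659,-0.2588,0.0000)
R[0][2] = 0.9659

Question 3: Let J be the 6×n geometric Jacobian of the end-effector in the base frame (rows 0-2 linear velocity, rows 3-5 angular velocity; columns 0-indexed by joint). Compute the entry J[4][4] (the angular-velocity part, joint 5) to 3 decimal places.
axis z_4 = (-0.2588,-0.9659,0.0000); lever o_n−o_4 = (2.1213,-3.6742,-1.0000)
cross product → J_v[:, 4] = (0.9659,-0.2588,3.0000)
J_ω[:, 4] = z_4
entry J[4][4] = -0.9659

-0.966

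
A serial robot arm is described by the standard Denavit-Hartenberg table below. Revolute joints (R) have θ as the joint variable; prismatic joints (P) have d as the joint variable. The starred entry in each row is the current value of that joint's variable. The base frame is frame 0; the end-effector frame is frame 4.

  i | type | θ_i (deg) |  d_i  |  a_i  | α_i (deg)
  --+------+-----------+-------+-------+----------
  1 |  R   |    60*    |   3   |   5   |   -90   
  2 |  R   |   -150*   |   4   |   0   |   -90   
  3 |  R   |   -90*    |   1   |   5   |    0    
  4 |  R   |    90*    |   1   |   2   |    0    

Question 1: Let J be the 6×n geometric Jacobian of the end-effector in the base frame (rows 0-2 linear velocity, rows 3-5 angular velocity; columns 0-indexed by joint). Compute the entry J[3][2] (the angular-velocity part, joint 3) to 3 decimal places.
axis z_2 = (0.2500,0.4330,0.8660); lever o_n−o_2 = (-4.6962,1.8660,2.7321)
cross product → J_v[:, 2] = (-0.4330,-4.7500,2.5000)
J_ω[:, 2] = z_2
entry J[3][2] = 0.2500

0.250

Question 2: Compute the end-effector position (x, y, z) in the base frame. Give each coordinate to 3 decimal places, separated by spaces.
after link 1: o_1 = (2.5000, 4.3301, 3.0000)
after link 2: o_2 = (-0.9641, 6.3301, 3.0000)
after link 3: o_3 = (-5.0442, 9.2631, 3.8660)
after link 4: o_4 = (-5.6603, 8.1962, 5.7321)

-5.660 8.196 5.732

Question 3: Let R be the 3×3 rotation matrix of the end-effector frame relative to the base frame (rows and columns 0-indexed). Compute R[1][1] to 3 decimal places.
End-effector y-axis (col 1 of R) = (0.8660,-0.5000,-0.0000)
R[1][1] = -0.5000

-0.500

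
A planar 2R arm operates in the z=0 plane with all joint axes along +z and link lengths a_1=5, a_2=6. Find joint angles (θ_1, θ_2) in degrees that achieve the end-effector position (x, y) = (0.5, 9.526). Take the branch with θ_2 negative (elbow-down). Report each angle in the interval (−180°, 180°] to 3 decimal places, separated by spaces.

cos θ_2 = (90.9947−5²−6²)/(2·5·6) = 0.4999; θ_2 = -60.0059° (elbow-down)
β = atan2(9.5260,0.5000) = 86.9954°; ψ = atan2(-5.1965,7.9995) = -33.0078°
θ_1 = β − ψ = 120.0032°

120.003 -60.006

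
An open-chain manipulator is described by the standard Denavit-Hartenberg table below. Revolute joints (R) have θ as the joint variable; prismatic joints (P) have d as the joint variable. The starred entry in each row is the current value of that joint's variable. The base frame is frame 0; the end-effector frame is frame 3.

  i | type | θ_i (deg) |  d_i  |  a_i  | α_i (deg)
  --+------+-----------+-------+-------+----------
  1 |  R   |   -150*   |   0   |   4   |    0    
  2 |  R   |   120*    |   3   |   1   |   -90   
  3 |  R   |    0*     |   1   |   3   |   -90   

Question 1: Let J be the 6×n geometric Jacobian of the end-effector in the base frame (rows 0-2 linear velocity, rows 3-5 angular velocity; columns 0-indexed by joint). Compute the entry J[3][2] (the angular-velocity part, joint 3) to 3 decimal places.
axis z_2 = (0.5000,0.8660,0.0000); lever o_n−o_2 = (3.0981,-0.6340,0.0000)
cross product → J_v[:, 2] = (0.0000,0.0000,-3.0000)
J_ω[:, 2] = z_2
entry J[3][2] = 0.5000

0.500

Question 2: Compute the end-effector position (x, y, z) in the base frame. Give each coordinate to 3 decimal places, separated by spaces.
after link 1: o_1 = (-3.4641, -2.0000, 0.0000)
after link 2: o_2 = (-2.5981, -2.5000, 3.0000)
after link 3: o_3 = (0.5000, -3.1340, 3.0000)

0.500 -3.134 3.000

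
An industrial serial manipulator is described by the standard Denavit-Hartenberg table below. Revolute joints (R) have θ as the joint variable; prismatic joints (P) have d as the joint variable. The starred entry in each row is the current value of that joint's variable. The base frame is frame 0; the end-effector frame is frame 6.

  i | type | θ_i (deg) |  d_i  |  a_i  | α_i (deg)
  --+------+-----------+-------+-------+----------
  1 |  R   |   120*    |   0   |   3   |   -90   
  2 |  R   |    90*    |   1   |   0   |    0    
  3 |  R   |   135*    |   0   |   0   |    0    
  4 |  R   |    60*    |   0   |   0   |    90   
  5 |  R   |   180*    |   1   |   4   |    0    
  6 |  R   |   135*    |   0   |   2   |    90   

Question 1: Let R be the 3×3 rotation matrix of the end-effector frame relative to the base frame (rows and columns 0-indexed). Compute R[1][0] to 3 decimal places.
0.512

End-effector x-axis (col 0 of R) = (0.5209,0.5120,0.6830)
R[1][0] = 0.5120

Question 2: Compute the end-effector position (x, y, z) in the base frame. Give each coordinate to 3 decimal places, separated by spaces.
-0.324 1.389 -2.239

after link 1: o_1 = (-1.5000, 2.5981, 0.0000)
after link 2: o_2 = (-2.3660, 2.0981, 0.0000)
after link 3: o_3 = (-2.3660, 2.0981, 0.0000)
after link 4: o_4 = (-2.3660, 2.0981, 0.0000)
after link 5: o_5 = (-1.3654, 0.3650, -3.6049)
after link 6: o_6 = (-0.3237, 1.3891, -2.2389)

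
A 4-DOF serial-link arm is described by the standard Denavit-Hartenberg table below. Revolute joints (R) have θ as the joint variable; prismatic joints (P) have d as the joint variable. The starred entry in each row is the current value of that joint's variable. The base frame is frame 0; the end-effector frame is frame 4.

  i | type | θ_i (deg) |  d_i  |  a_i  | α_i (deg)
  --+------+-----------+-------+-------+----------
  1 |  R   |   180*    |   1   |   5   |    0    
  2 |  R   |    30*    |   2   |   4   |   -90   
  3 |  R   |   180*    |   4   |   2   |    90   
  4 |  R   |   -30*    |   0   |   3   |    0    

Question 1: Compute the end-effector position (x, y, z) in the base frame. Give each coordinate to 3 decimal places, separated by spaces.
after link 1: o_1 = (-5.0000, 0.0000, 1.0000)
after link 2: o_2 = (-8.4641, -2.0000, 3.0000)
after link 3: o_3 = (-4.7321, -4.4641, 3.0000)
after link 4: o_4 = (-3.2321, -1.8660, 3.0000)

-3.232 -1.866 3.000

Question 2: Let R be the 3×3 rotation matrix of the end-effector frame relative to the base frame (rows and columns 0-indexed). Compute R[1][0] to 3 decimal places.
0.866

End-effector x-axis (col 0 of R) = (0.5000,0.8660,-0.0000)
R[1][0] = 0.8660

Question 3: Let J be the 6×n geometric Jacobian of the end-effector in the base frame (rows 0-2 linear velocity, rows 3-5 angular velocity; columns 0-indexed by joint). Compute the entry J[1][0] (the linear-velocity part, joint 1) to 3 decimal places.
-3.232

axis z_0 = ẑ; lever o_n−o_0 = (-3.2321,-1.8660,3.0000)
cross product → J_v[:, 0] = (1.8660,-3.2321,0.0000)
J_ω[:, 0] = z_0
entry J[1][0] = -3.2321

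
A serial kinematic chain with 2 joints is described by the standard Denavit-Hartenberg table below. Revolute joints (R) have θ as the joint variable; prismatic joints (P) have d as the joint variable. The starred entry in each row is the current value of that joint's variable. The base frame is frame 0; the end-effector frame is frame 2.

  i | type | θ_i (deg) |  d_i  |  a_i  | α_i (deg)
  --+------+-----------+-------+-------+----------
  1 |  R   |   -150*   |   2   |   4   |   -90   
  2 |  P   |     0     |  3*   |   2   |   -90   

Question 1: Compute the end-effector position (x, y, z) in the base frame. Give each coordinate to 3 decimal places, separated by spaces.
-3.696 -5.598 2.000

after link 1: o_1 = (-3.4641, -2.0000, 2.0000)
after link 2: o_2 = (-3.6962, -5.5981, 2.0000)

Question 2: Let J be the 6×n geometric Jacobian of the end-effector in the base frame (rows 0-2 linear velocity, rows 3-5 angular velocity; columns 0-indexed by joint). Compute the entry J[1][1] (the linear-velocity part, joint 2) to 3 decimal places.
-0.866

prismatic axis z_1 = (0.5000,-0.8660,0.0000)
J_v[:, 1] = z_1; J_ω[:, 1] = (0,0,0)
entry J[1][1] = -0.8660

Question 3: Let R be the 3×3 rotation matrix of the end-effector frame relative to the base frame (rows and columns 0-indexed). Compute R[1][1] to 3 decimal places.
0.866

End-effector y-axis (col 1 of R) = (-0.5000,0.8660,-0.0000)
R[1][1] = 0.8660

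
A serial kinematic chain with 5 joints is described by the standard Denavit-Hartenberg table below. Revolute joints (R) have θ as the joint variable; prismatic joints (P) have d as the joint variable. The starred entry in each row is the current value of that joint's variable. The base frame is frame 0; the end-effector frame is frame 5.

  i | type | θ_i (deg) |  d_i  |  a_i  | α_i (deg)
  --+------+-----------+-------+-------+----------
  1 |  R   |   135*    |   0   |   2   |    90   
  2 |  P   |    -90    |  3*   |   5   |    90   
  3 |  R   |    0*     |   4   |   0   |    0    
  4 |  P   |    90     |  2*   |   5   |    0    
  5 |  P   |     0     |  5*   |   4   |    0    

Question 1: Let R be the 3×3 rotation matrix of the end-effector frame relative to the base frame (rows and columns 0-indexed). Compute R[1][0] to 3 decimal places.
0.707

End-effector x-axis (col 0 of R) = (0.7071,0.7071,0.0000)
R[1][0] = 0.7071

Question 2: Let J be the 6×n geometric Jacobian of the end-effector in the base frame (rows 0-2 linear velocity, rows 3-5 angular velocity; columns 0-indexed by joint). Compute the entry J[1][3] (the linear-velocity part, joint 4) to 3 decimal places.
-0.707

prismatic axis z_3 = (0.7071,-0.7071,-0.0000)
J_v[:, 3] = z_3; J_ω[:, 3] = (0,0,0)
entry J[1][3] = -0.7071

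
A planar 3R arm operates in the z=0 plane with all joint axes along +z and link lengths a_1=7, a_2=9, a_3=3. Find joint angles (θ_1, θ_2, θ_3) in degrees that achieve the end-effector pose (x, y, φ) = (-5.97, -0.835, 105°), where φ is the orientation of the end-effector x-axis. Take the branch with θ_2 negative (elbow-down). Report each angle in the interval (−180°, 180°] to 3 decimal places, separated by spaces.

wrist centre = target − a_3·(cos φ, sin φ) = (-5.1935, -3.7328)
cos θ_2 = (40.9065−7²−9²)/(2·7·9) = -0.7071; θ_2 = -134.9987° (elbow-down)
β = atan2(-3.7328,-5.1935) = -144.2939°; ψ = atan2(-6.3641,0.6362) = -84.2915°
θ_1 = β − ψ = -60.0024°
θ_3 = φ − θ_1 − θ_2 = -59.9988° (wrapped to (-180°,180°])

-60.002 -134.999 -59.999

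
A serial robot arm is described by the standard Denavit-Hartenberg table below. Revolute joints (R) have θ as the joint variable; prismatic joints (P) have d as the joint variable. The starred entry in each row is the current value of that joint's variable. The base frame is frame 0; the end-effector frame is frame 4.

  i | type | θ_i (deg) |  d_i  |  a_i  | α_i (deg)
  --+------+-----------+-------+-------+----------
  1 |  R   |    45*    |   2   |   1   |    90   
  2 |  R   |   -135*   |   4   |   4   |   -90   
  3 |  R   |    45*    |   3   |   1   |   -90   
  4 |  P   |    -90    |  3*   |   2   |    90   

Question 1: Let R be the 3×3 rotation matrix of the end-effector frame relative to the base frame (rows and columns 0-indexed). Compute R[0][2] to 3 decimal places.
End-effector z-axis (col 2 of R) = (0.8536,-0.1464,0.5000)
R[0][2] = 0.8536

0.854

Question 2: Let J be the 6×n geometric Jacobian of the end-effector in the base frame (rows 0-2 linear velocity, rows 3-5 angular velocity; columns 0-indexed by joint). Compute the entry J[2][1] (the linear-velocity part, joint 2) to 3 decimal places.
1.707

axis z_1 = (0.7071,-0.7071,0.0000); lever o_n−o_1 = (2.0355,0.3787,-5.3640)
cross product → J_v[:, 1] = (3.7929,3.7929,1.7071)
J_ω[:, 1] = z_1
entry J[2][1] = 1.7071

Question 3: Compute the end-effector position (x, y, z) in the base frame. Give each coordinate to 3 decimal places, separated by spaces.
2.743 1.086 -3.364

after link 1: o_1 = (0.7071, 0.7071, 2.0000)
after link 2: o_2 = (1.5355, -4.1213, -0.8284)
after link 3: o_3 = (2.1820, -2.4749, -3.4497)
after link 4: o_4 = (2.7426, 1.0858, -3.3640)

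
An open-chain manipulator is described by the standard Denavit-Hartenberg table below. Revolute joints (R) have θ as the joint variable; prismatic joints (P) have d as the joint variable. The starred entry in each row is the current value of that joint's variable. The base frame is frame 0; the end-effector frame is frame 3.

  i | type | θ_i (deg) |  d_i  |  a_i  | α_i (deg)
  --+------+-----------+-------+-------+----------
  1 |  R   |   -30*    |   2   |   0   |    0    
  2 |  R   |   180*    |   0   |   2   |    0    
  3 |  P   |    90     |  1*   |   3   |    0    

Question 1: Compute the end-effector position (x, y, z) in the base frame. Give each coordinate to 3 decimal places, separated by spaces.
-3.232 -1.598 3.000

after link 1: o_1 = (0.0000, 0.0000, 2.0000)
after link 2: o_2 = (-1.7321, 1.0000, 2.0000)
after link 3: o_3 = (-3.2321, -1.5981, 3.0000)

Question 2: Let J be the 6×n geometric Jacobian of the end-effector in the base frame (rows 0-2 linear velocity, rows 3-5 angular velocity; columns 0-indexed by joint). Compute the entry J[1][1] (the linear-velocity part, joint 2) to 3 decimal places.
axis z_1 = (0.0000,0.0000,1.0000); lever o_n−o_1 = (-3.2321,-1.5981,1.0000)
cross product → J_v[:, 1] = (1.5981,-3.2321,0.0000)
J_ω[:, 1] = z_1
entry J[1][1] = -3.2321

-3.232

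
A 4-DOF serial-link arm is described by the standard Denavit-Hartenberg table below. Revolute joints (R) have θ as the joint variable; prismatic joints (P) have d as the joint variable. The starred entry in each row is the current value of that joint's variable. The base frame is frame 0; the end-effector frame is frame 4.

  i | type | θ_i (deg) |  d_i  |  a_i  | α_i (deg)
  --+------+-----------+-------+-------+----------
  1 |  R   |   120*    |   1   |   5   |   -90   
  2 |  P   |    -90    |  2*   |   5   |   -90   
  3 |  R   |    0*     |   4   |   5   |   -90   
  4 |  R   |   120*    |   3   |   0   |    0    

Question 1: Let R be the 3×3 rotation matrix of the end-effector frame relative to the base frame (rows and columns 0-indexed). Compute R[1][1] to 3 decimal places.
End-effector y-axis (col 1 of R) = (-0.2500,0.4330,-0.8660)
R[1][1] = 0.4330

0.433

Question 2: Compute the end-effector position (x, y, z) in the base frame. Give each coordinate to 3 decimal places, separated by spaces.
after link 1: o_1 = (-2.5000, 4.3301, 1.0000)
after link 2: o_2 = (-4.2321, 3.3301, 6.0000)
after link 3: o_3 = (-6.2321, 6.7942, 11.0000)
after link 4: o_4 = (-3.6340, 8.2942, 11.0000)

-3.634 8.294 11.000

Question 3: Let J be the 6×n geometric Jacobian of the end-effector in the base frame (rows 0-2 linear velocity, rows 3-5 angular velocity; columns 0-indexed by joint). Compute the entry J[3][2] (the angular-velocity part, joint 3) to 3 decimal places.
axis z_2 = (-0.5000,0.8660,-0.0000); lever o_n−o_2 = (0.5981,4.9641,5.0000)
cross product → J_v[:, 2] = (4.3301,2.5000,-3.0000)
J_ω[:, 2] = z_2
entry J[3][2] = -0.5000

-0.500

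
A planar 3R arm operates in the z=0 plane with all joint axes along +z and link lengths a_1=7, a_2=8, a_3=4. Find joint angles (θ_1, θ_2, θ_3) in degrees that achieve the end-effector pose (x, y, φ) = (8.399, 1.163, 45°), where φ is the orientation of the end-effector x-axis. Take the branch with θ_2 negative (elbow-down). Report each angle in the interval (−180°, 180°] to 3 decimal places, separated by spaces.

wrist centre = target − a_3·(cos φ, sin φ) = (5.5706, -1.6654)
cos θ_2 = (33.8049−7²−8²)/(2·7·8) = -0.7071; θ_2 = -134.9994° (elbow-down)
β = atan2(-1.6654,5.5706) = -16.6450°; ψ = atan2(-5.6569,1.3432) = -76.6427°
θ_1 = β − ψ = 59.9977°
θ_3 = φ − θ_1 − θ_2 = 120.0016° (wrapped to (-180°,180°])

59.998 -134.999 120.002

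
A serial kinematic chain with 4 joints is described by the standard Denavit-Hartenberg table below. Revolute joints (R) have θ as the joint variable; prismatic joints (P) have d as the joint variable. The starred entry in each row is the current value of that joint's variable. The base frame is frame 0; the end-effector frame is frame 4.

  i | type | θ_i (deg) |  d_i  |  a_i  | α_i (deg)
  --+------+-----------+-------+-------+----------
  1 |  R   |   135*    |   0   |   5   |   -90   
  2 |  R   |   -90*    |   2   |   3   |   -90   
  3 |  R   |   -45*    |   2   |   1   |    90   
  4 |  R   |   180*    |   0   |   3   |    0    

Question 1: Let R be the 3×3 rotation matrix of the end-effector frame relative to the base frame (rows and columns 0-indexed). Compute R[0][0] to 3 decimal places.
0.500

End-effector x-axis (col 0 of R) = (0.5000,0.5000,-0.7071)
R[0][0] = 0.5000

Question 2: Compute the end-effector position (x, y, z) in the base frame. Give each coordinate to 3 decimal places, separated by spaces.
-5.364 4.536 1.586

after link 1: o_1 = (-3.5355, 3.5355, 0.0000)
after link 2: o_2 = (-4.9497, 2.1213, 3.0000)
after link 3: o_3 = (-6.8640, 3.0355, 3.7071)
after link 4: o_4 = (-5.3640, 4.5355, 1.5858)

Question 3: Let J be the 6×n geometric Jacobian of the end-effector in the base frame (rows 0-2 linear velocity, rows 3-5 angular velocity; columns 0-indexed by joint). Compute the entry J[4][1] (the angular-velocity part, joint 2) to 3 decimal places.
axis z_1 = (-0.7071,-0.7071,0.0000); lever o_n−o_1 = (-1.8284,1.0000,1.5858)
cross product → J_v[:, 1] = (-1.1213,1.1213,-2.0000)
J_ω[:, 1] = z_1
entry J[4][1] = -0.7071

-0.707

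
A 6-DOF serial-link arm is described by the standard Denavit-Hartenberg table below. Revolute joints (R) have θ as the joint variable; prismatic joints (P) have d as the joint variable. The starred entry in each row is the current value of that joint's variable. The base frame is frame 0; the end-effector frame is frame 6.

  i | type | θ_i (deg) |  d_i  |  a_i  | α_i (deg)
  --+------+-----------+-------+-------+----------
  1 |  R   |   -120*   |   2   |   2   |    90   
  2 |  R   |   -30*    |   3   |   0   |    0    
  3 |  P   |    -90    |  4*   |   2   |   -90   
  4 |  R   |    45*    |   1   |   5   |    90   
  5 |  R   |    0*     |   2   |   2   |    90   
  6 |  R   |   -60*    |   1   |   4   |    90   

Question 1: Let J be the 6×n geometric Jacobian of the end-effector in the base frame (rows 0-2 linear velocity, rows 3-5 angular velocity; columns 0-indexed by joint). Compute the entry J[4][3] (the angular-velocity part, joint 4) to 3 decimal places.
-0.750

axis z_3 = (-0.4330,-0.7500,-0.5000); lever o_n−o_3 = (7.7401,-1.3922,-4.6148)
cross product → J_v[:, 3] = (2.7650,-5.8683,6.4079)
J_ω[:, 3] = z_3
entry J[4][3] = -0.7500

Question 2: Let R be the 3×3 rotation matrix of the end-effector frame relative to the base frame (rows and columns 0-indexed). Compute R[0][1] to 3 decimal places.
End-effector y-axis (col 1 of R) = (0.4330,0.7500,0.5000)
R[0][1] = 0.4330

0.433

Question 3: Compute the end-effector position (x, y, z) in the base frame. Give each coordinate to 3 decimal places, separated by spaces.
after link 1: o_1 = (-1.0000, -1.7321, 2.0000)
after link 2: o_2 = (-3.5981, -0.2321, 2.0000)
after link 3: o_3 = (-6.5622, 2.6340, 0.2679)
after link 4: o_4 = (-3.0494, 1.6471, -3.2939)
after link 5: o_5 = (-2.3423, 2.8719, -5.7434)
after link 6: o_6 = (1.1779, 1.2417, -4.3468)

1.178 1.242 -4.347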